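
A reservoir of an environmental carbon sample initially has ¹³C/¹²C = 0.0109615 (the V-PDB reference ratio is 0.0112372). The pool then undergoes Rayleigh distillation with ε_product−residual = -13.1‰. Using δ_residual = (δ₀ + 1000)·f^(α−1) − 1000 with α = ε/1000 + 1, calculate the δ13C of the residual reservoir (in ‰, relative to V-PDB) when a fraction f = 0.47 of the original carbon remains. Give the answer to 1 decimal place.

-14.8‰

δ₀ = (0.0109615/0.0112372 − 1)×1000 = (0.975465 − 1)×1000 = -24.535‰
α − 1 = ε/1000 = -0.0131
f^(α−1) = 0.47^(-0.0131) = 1.009940
δ_res = (-24.535 + 1000) × 1.009940 − 1000 = 985.161 − 1000 = -14.84‰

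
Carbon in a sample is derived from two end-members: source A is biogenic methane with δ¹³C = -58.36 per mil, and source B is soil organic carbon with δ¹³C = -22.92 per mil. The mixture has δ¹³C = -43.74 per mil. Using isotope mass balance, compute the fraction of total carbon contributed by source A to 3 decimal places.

δ_mix = f_A·δ_A + (1 − f_A)·δ_B  ⇒  f_A = (δ_mix − δ_B)/(δ_A − δ_B)
f_A = (-43.74 − (-22.92)) / (-58.36 − (-22.92))
f_A = -20.82 / -35.44 = 0.5875

0.587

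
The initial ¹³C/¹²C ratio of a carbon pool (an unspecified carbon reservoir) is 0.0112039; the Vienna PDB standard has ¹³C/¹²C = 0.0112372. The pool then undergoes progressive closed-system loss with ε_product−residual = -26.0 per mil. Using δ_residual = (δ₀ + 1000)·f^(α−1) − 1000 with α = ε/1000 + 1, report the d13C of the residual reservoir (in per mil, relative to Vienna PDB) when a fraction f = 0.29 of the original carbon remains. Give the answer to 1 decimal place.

29.6 per mil

δ₀ = (0.0112039/0.0112372 − 1)×1000 = (0.997037 − 1)×1000 = -2.963 per mil
α − 1 = ε/1000 = -0.0260
f^(α−1) = 0.29^(-0.0260) = 1.032708
δ_res = (-2.963 + 1000) × 1.032708 − 1000 = 1029.648 − 1000 = 29.65 per mil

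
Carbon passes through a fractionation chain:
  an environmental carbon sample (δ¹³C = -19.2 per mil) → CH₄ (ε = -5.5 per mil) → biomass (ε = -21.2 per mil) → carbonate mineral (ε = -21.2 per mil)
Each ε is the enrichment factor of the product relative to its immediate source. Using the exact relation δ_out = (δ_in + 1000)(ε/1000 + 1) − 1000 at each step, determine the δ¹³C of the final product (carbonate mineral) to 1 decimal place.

step 1: δ = (-19.20 + 1000)·(-5.5/1000 + 1) − 1000 = -24.59 per mil
step 2: δ = (-24.59 + 1000)·(-21.2/1000 + 1) − 1000 = -45.27 per mil
step 3: δ = (-45.27 + 1000)·(-21.2/1000 + 1) − 1000 = -65.51 per mil

-65.5 per mil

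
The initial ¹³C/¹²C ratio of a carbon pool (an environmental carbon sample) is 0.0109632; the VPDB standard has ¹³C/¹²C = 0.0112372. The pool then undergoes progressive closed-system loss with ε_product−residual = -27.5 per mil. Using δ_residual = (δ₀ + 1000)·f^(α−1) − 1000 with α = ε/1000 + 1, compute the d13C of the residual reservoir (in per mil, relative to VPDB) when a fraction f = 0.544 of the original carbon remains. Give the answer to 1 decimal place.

-7.9 per mil

δ₀ = (0.0109632/0.0112372 − 1)×1000 = (0.975617 − 1)×1000 = -24.383 per mil
α − 1 = ε/1000 = -0.0275
f^(α−1) = 0.544^(-0.0275) = 1.016883
δ_res = (-24.383 + 1000) × 1.016883 − 1000 = 992.088 − 1000 = -7.91 per mil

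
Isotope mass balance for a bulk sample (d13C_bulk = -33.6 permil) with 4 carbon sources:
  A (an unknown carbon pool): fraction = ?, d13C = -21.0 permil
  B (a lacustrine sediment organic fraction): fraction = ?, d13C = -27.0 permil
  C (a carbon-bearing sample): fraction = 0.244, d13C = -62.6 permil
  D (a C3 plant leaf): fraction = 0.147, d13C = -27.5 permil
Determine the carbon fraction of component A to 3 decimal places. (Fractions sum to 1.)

Let f_A and f_B be the unknown fractions; fractions sum to 1 so f_A + f_B = 0.609.
Mass balance: Σ fᵢ·δᵢ = δ_bulk ⇒ f_A·(-21.0) + f_B·(-27.0) = -33.6 − (-19.317) = -14.283
Substitute f_B = 0.609 − f_A:
f_A·(-21.0 − -27.0) = -14.283 − 0.609×(-27.0) = 2.160
f_A = 2.160 / 6.0 = 0.3600

0.360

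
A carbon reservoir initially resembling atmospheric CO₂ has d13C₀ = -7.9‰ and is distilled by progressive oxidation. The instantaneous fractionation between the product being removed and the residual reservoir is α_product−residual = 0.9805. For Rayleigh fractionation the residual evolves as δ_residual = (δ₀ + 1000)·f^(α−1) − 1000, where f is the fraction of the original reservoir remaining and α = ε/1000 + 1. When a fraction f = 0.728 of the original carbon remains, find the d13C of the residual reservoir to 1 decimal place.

-1.7‰

Rayleigh residual: δ_res = (δ₀ + 1000)·f^(α−1) − 1000
α − 1 = -0.01950
f^(α−1) = 0.728^(-0.01950) = 1.006210
δ_res = (-7.9 + 1000) × 1.006210 − 1000 = 998.261 − 1000 = -1.74‰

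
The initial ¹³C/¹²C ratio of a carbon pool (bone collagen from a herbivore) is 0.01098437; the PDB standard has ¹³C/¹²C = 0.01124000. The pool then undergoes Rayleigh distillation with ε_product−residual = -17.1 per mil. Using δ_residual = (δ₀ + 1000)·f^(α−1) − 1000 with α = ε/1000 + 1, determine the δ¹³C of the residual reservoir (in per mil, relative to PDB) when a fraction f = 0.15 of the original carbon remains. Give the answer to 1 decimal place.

δ₀ = (0.01098437/0.01124000 − 1)×1000 = (0.977257 − 1)×1000 = -22.743 per mil
α − 1 = ε/1000 = -0.0171
f^(α−1) = 0.15^(-0.0171) = 1.032973
δ_res = (-22.743 + 1000) × 1.032973 − 1000 = 1009.480 − 1000 = 9.48 per mil

9.5 per mil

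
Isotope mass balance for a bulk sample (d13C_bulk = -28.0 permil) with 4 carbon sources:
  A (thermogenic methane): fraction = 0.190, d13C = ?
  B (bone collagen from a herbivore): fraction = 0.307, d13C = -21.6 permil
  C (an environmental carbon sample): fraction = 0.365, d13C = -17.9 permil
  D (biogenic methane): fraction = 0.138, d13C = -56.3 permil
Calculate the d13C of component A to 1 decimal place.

Isotope mass balance: δ_bulk = Σ fᵢ·δᵢ.
-28.0 = 0.190×δ_A + 0.307×(-21.6) + 0.365×(-17.9) + 0.138×(-56.3)
0.190·δ_A = -28.0 − (-20.934) = -7.066
δ_A = -7.066 / 0.190 = -37.19 permil

-37.2 permil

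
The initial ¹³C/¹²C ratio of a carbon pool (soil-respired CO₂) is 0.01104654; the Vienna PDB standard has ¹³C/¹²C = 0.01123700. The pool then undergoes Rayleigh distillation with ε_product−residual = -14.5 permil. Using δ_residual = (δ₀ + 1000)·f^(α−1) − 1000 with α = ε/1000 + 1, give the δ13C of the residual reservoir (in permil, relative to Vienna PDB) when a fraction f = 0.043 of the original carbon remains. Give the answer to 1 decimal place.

28.9 permil

δ₀ = (0.01104654/0.01123700 − 1)×1000 = (0.983051 − 1)×1000 = -16.949 permil
α − 1 = ε/1000 = -0.0145
f^(α−1) = 0.043^(-0.0145) = 1.046682
δ_res = (-16.949 + 1000) × 1.046682 − 1000 = 1028.941 − 1000 = 28.94 permil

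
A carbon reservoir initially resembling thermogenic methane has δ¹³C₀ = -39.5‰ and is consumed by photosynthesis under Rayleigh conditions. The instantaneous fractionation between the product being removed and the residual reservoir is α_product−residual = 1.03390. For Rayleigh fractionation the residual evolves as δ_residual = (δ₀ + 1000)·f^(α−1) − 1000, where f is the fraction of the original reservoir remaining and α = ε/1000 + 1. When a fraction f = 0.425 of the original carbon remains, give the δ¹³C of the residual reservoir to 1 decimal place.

-67.0‰

Rayleigh residual: δ_res = (δ₀ + 1000)·f^(α−1) − 1000
α − 1 = 0.03390
f^(α−1) = 0.425^(0.03390) = 0.971410
δ_res = (-39.5 + 1000) × 0.971410 − 1000 = 933.039 − 1000 = -66.96‰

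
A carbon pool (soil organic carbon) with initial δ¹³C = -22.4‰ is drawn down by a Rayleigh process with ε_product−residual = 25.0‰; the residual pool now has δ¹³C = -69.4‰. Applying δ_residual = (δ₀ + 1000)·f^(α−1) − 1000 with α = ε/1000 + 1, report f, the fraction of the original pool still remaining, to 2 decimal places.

α − 1 = ε/1000 = 0.0250
(δ_res + 1000)/(δ₀ + 1000) = (-69.4 + 1000)/(-22.4 + 1000) = 930.6/977.6 = 0.951923
f = 0.951923^(1/0.0250) = exp(ln(0.951923)/0.0250) = exp(-0.04927/0.0250)
f = exp(-1.9708) = 0.1393

0.14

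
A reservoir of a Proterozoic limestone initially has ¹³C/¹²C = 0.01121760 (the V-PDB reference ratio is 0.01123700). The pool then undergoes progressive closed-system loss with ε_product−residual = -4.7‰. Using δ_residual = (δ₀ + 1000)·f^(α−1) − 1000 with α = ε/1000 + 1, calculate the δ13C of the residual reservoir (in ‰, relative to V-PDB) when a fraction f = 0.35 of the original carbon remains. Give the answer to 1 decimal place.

δ₀ = (0.01121760/0.01123700 − 1)×1000 = (0.998274 − 1)×1000 = -1.726‰
α − 1 = ε/1000 = -0.0047
f^(α−1) = 0.35^(-0.0047) = 1.004946
δ_res = (-1.726 + 1000) × 1.004946 − 1000 = 1003.211 − 1000 = 3.21‰

3.2‰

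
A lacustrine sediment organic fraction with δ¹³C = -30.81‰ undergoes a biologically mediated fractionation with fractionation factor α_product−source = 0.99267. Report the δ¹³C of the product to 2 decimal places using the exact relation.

δ_product = (δ_source + 1000)·α − 1000
δ_product = (-30.81 + 1000) × 0.99267 − 1000
δ_product = 962.086 − 1000 = -37.914‰

-37.91‰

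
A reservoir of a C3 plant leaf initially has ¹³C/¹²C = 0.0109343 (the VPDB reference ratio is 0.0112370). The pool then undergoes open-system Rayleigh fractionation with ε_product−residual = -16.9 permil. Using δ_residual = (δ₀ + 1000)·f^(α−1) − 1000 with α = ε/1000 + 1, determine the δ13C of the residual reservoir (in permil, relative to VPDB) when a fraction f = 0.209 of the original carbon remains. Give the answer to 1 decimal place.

-0.9 permil

δ₀ = (0.0109343/0.0112370 − 1)×1000 = (0.973062 − 1)×1000 = -26.938 permil
α − 1 = ε/1000 = -0.0169
f^(α−1) = 0.209^(-0.0169) = 1.026809
δ_res = (-26.938 + 1000) × 1.026809 − 1000 = 999.149 − 1000 = -0.85 permil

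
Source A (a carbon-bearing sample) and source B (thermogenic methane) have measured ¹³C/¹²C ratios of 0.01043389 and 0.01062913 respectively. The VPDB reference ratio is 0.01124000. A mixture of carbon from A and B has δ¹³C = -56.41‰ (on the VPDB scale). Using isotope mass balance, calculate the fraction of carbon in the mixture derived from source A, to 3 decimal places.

δ_A = (0.01043389/0.01124000 − 1)×1000 = (0.928282 − 1)×1000 = -71.718‰
δ_B = (0.01062913/0.01124000 − 1)×1000 = (0.945652 − 1)×1000 = -54.348‰
f_A = (δ_mix − δ_B)/(δ_A − δ_B) = (-56.41 − (-54.348))/(-71.718 − (-54.348))
f_A = -2.062 / -17.370 = 0.1187

0.119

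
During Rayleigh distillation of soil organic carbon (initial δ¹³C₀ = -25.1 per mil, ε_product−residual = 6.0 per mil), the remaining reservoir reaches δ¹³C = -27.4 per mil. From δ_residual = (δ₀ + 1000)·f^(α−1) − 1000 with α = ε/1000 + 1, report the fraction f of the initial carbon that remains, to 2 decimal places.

α − 1 = ε/1000 = 0.0060
(δ_res + 1000)/(δ₀ + 1000) = (-27.4 + 1000)/(-25.1 + 1000) = 972.6/974.9 = 0.997641
f = 0.997641^(1/0.0060) = exp(ln(0.997641)/0.0060) = exp(-0.00236/0.0060)
f = exp(-0.3937) = 0.6746

0.67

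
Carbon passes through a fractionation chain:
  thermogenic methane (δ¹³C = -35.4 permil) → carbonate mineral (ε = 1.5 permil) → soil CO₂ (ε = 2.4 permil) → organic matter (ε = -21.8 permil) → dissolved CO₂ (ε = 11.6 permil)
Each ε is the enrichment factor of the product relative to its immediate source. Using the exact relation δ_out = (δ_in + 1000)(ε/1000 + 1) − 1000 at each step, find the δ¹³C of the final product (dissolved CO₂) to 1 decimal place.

step 1: δ = (-35.40 + 1000)·(1.5/1000 + 1) − 1000 = -33.95 permil
step 2: δ = (-33.95 + 1000)·(2.4/1000 + 1) − 1000 = -31.63 permil
step 3: δ = (-31.63 + 1000)·(-21.8/1000 + 1) − 1000 = -52.74 permil
step 4: δ = (-52.74 + 1000)·(11.6/1000 + 1) − 1000 = -41.76 permil

-41.8 permil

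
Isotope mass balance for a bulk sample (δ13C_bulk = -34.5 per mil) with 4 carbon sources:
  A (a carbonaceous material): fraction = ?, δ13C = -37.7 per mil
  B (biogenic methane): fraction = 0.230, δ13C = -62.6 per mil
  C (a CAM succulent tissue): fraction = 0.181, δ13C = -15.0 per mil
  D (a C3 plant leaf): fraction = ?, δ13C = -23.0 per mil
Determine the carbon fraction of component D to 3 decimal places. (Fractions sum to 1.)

0.328

Let f_D and f_A be the unknown fractions; fractions sum to 1 so f_D + f_A = 0.589.
Mass balance: Σ fᵢ·δᵢ = δ_bulk ⇒ f_D·(-23.0) + f_A·(-37.7) = -34.5 − (-17.113) = -17.387
Substitute f_A = 0.589 − f_D:
f_D·(-23.0 − -37.7) = -17.387 − 0.589×(-37.7) = 4.818
f_D = 4.818 / 14.7 = 0.3278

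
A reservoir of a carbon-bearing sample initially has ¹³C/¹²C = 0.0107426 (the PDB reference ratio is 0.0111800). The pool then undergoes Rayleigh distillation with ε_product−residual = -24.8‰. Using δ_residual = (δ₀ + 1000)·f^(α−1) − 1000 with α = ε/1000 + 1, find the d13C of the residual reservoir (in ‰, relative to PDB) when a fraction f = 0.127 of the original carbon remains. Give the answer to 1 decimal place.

11.3‰

δ₀ = (0.0107426/0.0111800 − 1)×1000 = (0.960877 − 1)×1000 = -39.123‰
α − 1 = ε/1000 = -0.0248
f^(α−1) = 0.127^(-0.0248) = 1.052509
δ_res = (-39.123 + 1000) × 1.052509 − 1000 = 1011.331 − 1000 = 11.33‰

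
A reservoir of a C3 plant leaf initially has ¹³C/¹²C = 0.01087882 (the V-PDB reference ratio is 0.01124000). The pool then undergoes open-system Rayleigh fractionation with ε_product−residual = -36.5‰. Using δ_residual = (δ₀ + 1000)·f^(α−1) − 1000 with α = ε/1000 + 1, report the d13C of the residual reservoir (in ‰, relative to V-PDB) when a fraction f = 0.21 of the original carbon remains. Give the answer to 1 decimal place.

δ₀ = (0.01087882/0.01124000 − 1)×1000 = (0.967867 − 1)×1000 = -32.133‰
α − 1 = ε/1000 = -0.0365
f^(α−1) = 0.21^(-0.0365) = 1.058617
δ_res = (-32.133 + 1000) × 1.058617 − 1000 = 1024.600 − 1000 = 24.60‰

24.6‰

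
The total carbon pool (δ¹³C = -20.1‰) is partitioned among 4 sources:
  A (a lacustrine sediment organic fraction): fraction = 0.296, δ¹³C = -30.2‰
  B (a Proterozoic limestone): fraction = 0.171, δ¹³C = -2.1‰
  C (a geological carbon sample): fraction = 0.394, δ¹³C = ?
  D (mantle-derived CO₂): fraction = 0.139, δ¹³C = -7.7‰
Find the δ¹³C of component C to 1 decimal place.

Isotope mass balance: δ_bulk = Σ fᵢ·δᵢ.
-20.1 = 0.296×(-30.2) + 0.171×(-2.1) + 0.394×δ_C + 0.139×(-7.7)
0.394·δ_C = -20.1 − (-10.369) = -9.731
δ_C = -9.731 / 0.394 = -24.70‰

-24.7‰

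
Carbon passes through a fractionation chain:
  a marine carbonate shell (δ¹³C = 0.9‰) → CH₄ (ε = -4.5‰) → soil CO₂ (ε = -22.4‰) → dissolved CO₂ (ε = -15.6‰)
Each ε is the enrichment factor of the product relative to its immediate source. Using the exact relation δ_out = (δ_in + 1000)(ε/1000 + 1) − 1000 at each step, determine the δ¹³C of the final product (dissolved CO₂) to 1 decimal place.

-41.1‰

step 1: δ = (0.90 + 1000)·(-4.5/1000 + 1) − 1000 = -3.60‰
step 2: δ = (-3.60 + 1000)·(-22.4/1000 + 1) − 1000 = -25.92‰
step 3: δ = (-25.92 + 1000)·(-15.6/1000 + 1) − 1000 = -41.12‰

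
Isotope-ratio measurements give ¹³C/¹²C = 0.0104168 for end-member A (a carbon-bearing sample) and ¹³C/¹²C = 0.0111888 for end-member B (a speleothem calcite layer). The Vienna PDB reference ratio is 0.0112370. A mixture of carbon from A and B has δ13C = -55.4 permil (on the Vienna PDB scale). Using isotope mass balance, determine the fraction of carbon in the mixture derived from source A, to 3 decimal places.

δ_A = (0.0104168/0.0112370 − 1)×1000 = (0.927009 − 1)×1000 = -72.991 permil
δ_B = (0.0111888/0.0112370 − 1)×1000 = (0.995711 − 1)×1000 = -4.289 permil
f_A = (δ_mix − δ_B)/(δ_A − δ_B) = (-55.4 − (-4.289))/(-72.991 − (-4.289))
f_A = -51.111 / -68.702 = 0.7440

0.744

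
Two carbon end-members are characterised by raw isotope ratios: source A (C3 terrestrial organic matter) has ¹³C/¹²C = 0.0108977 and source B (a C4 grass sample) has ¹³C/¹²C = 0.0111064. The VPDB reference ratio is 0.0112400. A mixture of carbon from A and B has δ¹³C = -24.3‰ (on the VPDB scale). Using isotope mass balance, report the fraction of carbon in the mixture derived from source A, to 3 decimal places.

0.669

δ_A = (0.0108977/0.0112400 − 1)×1000 = (0.969546 − 1)×1000 = -30.454‰
δ_B = (0.0111064/0.0112400 − 1)×1000 = (0.988114 − 1)×1000 = -11.886‰
f_A = (δ_mix − δ_B)/(δ_A − δ_B) = (-24.3 − (-11.886))/(-30.454 − (-11.886))
f_A = -12.414 / -18.568 = 0.6686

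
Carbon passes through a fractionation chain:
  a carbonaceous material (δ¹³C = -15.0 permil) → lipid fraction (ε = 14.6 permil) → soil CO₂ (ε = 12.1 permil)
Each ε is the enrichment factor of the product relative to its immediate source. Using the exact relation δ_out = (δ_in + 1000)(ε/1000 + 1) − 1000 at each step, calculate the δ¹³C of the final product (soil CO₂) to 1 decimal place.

step 1: δ = (-15.00 + 1000)·(14.6/1000 + 1) − 1000 = -0.62 permil
step 2: δ = (-0.62 + 1000)·(12.1/1000 + 1) − 1000 = 11.47 permil

11.5 permil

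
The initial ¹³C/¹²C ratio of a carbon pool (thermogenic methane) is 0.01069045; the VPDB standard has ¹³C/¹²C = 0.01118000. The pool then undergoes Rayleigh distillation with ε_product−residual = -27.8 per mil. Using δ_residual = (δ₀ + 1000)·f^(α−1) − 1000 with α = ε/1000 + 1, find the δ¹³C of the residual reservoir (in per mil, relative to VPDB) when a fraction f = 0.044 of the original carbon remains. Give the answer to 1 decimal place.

δ₀ = (0.01069045/0.01118000 − 1)×1000 = (0.956212 − 1)×1000 = -43.788 per mil
α − 1 = ε/1000 = -0.0278
f^(α−1) = 0.044^(-0.0278) = 1.090717
δ_res = (-43.788 + 1000) × 1.090717 − 1000 = 1042.957 − 1000 = 42.96 per mil

43.0 per mil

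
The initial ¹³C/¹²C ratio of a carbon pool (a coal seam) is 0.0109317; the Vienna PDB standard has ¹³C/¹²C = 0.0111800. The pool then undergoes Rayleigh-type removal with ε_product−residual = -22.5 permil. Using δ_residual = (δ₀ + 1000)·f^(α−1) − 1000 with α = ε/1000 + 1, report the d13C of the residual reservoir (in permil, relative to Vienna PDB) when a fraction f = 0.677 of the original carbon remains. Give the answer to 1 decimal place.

-13.6 permil

δ₀ = (0.0109317/0.0111800 − 1)×1000 = (0.977791 − 1)×1000 = -22.209 permil
α − 1 = ε/1000 = -0.0225
f^(α−1) = 0.677^(-0.0225) = 1.008816
δ_res = (-22.209 + 1000) × 1.008816 − 1000 = 986.410 − 1000 = -13.59 permil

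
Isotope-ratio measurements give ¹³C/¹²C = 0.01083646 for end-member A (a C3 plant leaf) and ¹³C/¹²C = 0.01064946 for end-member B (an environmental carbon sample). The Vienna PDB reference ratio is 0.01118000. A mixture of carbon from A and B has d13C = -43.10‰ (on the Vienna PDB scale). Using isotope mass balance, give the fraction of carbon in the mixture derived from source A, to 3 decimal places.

δ_A = (0.01083646/0.01118000 − 1)×1000 = (0.969272 − 1)×1000 = -30.728‰
δ_B = (0.01064946/0.01118000 − 1)×1000 = (0.952546 − 1)×1000 = -47.454‰
f_A = (δ_mix − δ_B)/(δ_A − δ_B) = (-43.10 − (-47.454))/(-30.728 − (-47.454))
f_A = 4.354 / 16.726 = 0.2603

0.260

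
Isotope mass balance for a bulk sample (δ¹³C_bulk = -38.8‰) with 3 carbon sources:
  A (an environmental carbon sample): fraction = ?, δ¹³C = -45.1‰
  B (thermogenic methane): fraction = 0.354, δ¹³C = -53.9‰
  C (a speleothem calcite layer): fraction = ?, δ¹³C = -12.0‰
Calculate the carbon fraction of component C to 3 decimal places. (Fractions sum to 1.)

Let f_C and f_A be the unknown fractions; fractions sum to 1 so f_C + f_A = 0.646.
Mass balance: Σ fᵢ·δᵢ = δ_bulk ⇒ f_C·(-12.0) + f_A·(-45.1) = -38.8 − (-19.081) = -19.719
Substitute f_A = 0.646 − f_C:
f_C·(-12.0 − -45.1) = -19.719 − 0.646×(-45.1) = 9.415
f_C = 9.415 / 33.1 = 0.2844

0.284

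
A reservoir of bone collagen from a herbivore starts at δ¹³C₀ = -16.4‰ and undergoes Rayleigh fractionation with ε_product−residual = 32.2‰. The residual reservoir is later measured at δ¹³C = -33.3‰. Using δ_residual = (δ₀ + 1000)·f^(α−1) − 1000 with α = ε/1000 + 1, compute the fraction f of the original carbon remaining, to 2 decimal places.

0.58

α − 1 = ε/1000 = 0.0322
(δ_res + 1000)/(δ₀ + 1000) = (-33.3 + 1000)/(-16.4 + 1000) = 966.7/983.6 = 0.982818
f = 0.982818^(1/0.0322) = exp(ln(0.982818)/0.0322) = exp(-0.01733/0.0322)
f = exp(-0.5382) = 0.5838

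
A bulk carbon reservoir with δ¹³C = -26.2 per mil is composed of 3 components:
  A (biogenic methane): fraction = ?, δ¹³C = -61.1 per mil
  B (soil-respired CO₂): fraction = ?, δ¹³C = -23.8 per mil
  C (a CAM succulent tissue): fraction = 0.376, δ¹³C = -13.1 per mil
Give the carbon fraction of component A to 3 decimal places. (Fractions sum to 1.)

Let f_A and f_B be the unknown fractions; fractions sum to 1 so f_A + f_B = 0.624.
Mass balance: Σ fᵢ·δᵢ = δ_bulk ⇒ f_A·(-61.1) + f_B·(-23.8) = -26.2 − (-4.926) = -21.274
Substitute f_B = 0.624 − f_A:
f_A·(-61.1 − -23.8) = -21.274 − 0.624×(-23.8) = -6.423
f_A = -6.423 / -37.3 = 0.1722

0.172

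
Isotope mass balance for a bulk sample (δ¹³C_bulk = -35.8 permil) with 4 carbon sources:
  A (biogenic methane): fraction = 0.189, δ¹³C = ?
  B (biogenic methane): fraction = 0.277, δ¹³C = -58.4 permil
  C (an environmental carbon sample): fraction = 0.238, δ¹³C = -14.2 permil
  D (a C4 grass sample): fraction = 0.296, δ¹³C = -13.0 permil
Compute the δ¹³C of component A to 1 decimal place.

Isotope mass balance: δ_bulk = Σ fᵢ·δᵢ.
-35.8 = 0.189×δ_A + 0.277×(-58.4) + 0.238×(-14.2) + 0.296×(-13.0)
0.189·δ_A = -35.8 − (-23.404) = -12.396
δ_A = -12.396 / 0.189 = -65.59 permil

-65.6 permil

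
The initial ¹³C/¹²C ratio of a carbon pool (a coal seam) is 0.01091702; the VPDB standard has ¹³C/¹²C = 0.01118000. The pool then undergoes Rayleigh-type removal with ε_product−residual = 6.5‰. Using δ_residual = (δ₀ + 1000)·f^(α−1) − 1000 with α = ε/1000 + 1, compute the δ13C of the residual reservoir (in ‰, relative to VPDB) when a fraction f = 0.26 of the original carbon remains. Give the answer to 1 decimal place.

-32.0‰

δ₀ = (0.01091702/0.01118000 − 1)×1000 = (0.976478 − 1)×1000 = -23.522‰
α − 1 = ε/1000 = 0.0065
f^(α−1) = 0.26^(0.0065) = 0.991282
δ_res = (-23.522 + 1000) × 0.991282 − 1000 = 967.965 − 1000 = -32.04‰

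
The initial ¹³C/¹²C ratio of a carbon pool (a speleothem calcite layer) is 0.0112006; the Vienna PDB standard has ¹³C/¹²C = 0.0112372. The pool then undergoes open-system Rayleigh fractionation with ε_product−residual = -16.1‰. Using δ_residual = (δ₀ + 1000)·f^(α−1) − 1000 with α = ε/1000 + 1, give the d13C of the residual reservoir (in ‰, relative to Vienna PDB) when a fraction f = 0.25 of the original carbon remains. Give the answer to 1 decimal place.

19.2‰

δ₀ = (0.0112006/0.0112372 − 1)×1000 = (0.996743 − 1)×1000 = -3.257‰
α − 1 = ε/1000 = -0.0161
f^(α−1) = 0.25^(-0.0161) = 1.022570
δ_res = (-3.257 + 1000) × 1.022570 − 1000 = 1019.240 − 1000 = 19.24‰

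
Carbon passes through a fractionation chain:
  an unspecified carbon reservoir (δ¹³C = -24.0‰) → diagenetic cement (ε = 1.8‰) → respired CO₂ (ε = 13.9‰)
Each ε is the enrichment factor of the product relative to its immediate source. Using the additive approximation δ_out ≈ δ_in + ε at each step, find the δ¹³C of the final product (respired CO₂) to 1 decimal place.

-8.3‰

step 1: δ ≈ -24.0 + (1.8) = -22.2‰
step 2: δ ≈ -22.2 + (13.9) = -8.3‰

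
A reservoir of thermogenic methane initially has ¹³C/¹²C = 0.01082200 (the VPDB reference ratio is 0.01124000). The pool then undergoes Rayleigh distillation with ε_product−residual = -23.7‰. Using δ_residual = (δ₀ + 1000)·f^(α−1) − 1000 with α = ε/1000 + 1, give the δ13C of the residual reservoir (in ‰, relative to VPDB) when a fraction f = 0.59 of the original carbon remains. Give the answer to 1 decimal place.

-25.1‰

δ₀ = (0.01082200/0.01124000 − 1)×1000 = (0.962811 − 1)×1000 = -37.189‰
α − 1 = ε/1000 = -0.0237
f^(α−1) = 0.59^(-0.0237) = 1.012583
δ_res = (-37.189 + 1000) × 1.012583 − 1000 = 974.927 − 1000 = -25.07‰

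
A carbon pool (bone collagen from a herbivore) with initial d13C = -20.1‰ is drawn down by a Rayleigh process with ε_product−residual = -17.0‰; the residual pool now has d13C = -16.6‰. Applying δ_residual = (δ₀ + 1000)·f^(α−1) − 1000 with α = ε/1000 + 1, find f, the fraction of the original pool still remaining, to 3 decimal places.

α − 1 = ε/1000 = -0.0170
(δ_res + 1000)/(δ₀ + 1000) = (-16.6 + 1000)/(-20.1 + 1000) = 983.4/979.9 = 1.003572
f = 1.003572^(1/-0.0170) = exp(ln(1.003572)/-0.0170) = exp(0.00357/-0.0170)
f = exp(-0.2097) = 0.8108

0.811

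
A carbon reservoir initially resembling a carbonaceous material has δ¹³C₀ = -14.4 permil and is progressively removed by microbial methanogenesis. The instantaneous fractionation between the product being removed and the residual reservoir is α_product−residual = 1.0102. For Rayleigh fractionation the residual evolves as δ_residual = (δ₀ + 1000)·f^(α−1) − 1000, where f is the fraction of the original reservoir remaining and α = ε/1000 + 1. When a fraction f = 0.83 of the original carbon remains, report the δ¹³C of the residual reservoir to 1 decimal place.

-16.3 permil

Rayleigh residual: δ_res = (δ₀ + 1000)·f^(α−1) − 1000
α − 1 = 0.01020
f^(α−1) = 0.83^(0.01020) = 0.998101
δ_res = (-14.4 + 1000) × 0.998101 − 1000 = 983.729 − 1000 = -16.27 permil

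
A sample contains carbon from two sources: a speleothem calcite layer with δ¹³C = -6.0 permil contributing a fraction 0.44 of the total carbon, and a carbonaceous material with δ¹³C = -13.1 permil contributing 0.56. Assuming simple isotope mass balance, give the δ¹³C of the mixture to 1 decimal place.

-10.0 permil

δ_mix = f_A·δ_A + f_B·δ_B
δ_mix = 0.44 × (-6.0) + 0.56 × (-13.1)
δ_mix = -2.64 + -7.34 = -9.98 permil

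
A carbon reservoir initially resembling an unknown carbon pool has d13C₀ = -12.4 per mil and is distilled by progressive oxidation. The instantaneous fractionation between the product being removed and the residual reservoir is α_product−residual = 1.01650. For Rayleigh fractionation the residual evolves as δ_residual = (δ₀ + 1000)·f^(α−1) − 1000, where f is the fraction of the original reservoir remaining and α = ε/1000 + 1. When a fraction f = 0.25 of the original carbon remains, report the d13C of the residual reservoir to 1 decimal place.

-34.7 per mil

Rayleigh residual: δ_res = (δ₀ + 1000)·f^(α−1) − 1000
α − 1 = 0.01650
f^(α−1) = 0.25^(0.01650) = 0.977386
δ_res = (-12.4 + 1000) × 0.977386 − 1000 = 965.266 − 1000 = -34.73 per mil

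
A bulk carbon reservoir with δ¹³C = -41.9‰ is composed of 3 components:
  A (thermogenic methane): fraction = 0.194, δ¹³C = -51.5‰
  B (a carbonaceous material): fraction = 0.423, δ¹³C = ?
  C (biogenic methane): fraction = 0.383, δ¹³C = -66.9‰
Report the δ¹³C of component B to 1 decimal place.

-14.9‰

Isotope mass balance: δ_bulk = Σ fᵢ·δᵢ.
-41.9 = 0.194×(-51.5) + 0.423×δ_B + 0.383×(-66.9)
0.423·δ_B = -41.9 − (-35.614) = -6.286
δ_B = -6.286 / 0.423 = -14.86‰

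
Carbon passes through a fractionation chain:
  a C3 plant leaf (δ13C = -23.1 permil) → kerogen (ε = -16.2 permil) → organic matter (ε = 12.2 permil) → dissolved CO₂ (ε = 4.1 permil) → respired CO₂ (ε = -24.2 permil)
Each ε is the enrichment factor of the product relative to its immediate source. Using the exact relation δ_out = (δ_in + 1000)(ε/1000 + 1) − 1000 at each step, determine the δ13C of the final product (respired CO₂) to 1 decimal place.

-46.9 permil

step 1: δ = (-23.10 + 1000)·(-16.2/1000 + 1) − 1000 = -38.93 permil
step 2: δ = (-38.93 + 1000)·(12.2/1000 + 1) − 1000 = -27.20 permil
step 3: δ = (-27.20 + 1000)·(4.1/1000 + 1) − 1000 = -23.21 permil
step 4: δ = (-23.21 + 1000)·(-24.2/1000 + 1) − 1000 = -46.85 permil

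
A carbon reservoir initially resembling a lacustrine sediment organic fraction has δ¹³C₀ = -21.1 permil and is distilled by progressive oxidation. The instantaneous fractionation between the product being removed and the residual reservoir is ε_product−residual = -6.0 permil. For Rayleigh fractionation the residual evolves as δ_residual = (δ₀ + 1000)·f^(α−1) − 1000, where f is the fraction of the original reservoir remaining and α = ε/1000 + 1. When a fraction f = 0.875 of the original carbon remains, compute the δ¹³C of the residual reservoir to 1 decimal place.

Rayleigh residual: δ_res = (δ₀ + 1000)·f^(α−1) − 1000
α = ε/1000 + 1 = 0.99400, so α − 1 = -0.00600
f^(α−1) = 0.875^(-0.00600) = 1.000802
δ_res = (-21.1 + 1000) × 1.000802 − 1000 = 979.685 − 1000 = -20.32 permil

-20.3 permil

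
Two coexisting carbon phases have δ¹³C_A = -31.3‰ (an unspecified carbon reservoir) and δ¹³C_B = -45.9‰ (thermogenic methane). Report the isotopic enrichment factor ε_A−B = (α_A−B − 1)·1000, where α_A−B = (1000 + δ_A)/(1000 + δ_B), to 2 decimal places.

α_A−B = (1000 + -31.3) / (1000 + -45.9) = 968.7 / 954.1 = 1.015302
ε_A−B = (1.015302 − 1) × 1000 = 15.302‰
(The approximation ε ≈ δ_A − δ_B would give 14.6‰.)

15.30‰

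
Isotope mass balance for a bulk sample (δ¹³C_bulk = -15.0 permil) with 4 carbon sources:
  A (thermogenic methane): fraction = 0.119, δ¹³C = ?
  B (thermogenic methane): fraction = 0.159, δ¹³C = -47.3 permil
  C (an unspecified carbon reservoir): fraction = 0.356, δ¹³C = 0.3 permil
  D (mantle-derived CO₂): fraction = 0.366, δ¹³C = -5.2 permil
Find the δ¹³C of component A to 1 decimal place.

-47.8 permil

Isotope mass balance: δ_bulk = Σ fᵢ·δᵢ.
-15.0 = 0.119×δ_A + 0.159×(-47.3) + 0.356×(0.3) + 0.366×(-5.2)
0.119·δ_A = -15.0 − (-9.317) = -5.683
δ_A = -5.683 / 0.119 = -47.76 permil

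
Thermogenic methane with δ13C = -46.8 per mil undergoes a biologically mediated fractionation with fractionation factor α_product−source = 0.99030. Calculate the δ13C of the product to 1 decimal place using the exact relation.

δ_product = (δ_source + 1000)·α − 1000
δ_product = (-46.8 + 1000) × 0.99030 − 1000
δ_product = 943.954 − 1000 = -56.05 per mil

-56.0 per mil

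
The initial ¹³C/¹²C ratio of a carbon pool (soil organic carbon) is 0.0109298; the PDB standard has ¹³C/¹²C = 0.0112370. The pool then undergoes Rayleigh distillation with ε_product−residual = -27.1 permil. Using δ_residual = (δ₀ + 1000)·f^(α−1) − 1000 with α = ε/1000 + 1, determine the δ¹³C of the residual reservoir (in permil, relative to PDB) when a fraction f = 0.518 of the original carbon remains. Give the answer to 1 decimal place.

-9.8 permil

δ₀ = (0.0109298/0.0112370 − 1)×1000 = (0.972662 − 1)×1000 = -27.338 permil
α − 1 = ε/1000 = -0.0271
f^(α−1) = 0.518^(-0.0271) = 1.017986
δ_res = (-27.338 + 1000) × 1.017986 − 1000 = 990.156 − 1000 = -9.84 permil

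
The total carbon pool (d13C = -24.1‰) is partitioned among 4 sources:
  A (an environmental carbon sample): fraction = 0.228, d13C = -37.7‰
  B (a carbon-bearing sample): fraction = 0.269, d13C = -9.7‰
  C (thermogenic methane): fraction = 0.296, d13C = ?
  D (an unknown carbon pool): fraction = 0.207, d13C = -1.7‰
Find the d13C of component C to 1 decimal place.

-42.4‰

Isotope mass balance: δ_bulk = Σ fᵢ·δᵢ.
-24.1 = 0.228×(-37.7) + 0.269×(-9.7) + 0.296×δ_C + 0.207×(-1.7)
0.296·δ_C = -24.1 − (-11.557) = -12.543
δ_C = -12.543 / 0.296 = -42.38‰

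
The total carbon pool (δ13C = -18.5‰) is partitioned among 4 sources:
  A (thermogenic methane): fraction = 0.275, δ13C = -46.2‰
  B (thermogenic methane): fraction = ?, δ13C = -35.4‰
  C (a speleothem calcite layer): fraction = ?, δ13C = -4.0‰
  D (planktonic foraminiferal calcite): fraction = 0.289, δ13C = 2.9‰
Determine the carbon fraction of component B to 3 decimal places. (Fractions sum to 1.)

Let f_B and f_C be the unknown fractions; fractions sum to 1 so f_B + f_C = 0.436.
Mass balance: Σ fᵢ·δᵢ = δ_bulk ⇒ f_B·(-35.4) + f_C·(-4.0) = -18.5 − (-11.867) = -6.633
Substitute f_C = 0.436 − f_B:
f_B·(-35.4 − -4.0) = -6.633 − 0.436×(-4.0) = -4.889
f_B = -4.889 / -31.4 = 0.1557

0.156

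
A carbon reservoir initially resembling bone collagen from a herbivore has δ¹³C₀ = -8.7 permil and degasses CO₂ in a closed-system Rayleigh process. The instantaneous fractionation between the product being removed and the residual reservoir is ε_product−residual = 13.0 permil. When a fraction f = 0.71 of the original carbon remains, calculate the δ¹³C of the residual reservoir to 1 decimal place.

Rayleigh residual: δ_res = (δ₀ + 1000)·f^(α−1) − 1000
α = ε/1000 + 1 = 1.01300, so α − 1 = 0.01300
f^(α−1) = 0.71^(0.01300) = 0.995558
δ_res = (-8.7 + 1000) × 0.995558 − 1000 = 986.896 − 1000 = -13.10 permil

-13.1 permil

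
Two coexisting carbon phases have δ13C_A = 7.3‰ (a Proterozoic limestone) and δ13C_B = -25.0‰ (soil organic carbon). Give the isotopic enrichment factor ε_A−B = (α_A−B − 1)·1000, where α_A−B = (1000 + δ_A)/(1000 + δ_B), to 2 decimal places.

α_A−B = (1000 + 7.3) / (1000 + -25.0) = 1007.3 / 975.0 = 1.033128
ε_A−B = (1.033128 − 1) × 1000 = 33.128‰
(The approximation ε ≈ δ_A − δ_B would give 32.3‰.)

33.13‰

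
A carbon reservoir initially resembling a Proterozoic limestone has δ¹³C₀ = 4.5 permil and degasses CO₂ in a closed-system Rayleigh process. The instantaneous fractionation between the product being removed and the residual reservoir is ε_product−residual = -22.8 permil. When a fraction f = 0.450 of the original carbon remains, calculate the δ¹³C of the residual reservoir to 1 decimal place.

Rayleigh residual: δ_res = (δ₀ + 1000)·f^(α−1) − 1000
α = ε/1000 + 1 = 0.97720, so α − 1 = -0.02280
f^(α−1) = 0.450^(-0.02280) = 1.018373
δ_res = (4.5 + 1000) × 1.018373 − 1000 = 1022.955 − 1000 = 22.96 permil

23.0 permil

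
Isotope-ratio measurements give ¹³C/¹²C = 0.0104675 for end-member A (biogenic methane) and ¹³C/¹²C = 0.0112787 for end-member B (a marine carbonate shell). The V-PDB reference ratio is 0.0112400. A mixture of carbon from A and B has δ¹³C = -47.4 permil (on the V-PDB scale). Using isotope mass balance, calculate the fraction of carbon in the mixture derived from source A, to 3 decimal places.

δ_A = (0.0104675/0.0112400 − 1)×1000 = (0.931272 − 1)×1000 = -68.728 permil
δ_B = (0.0112787/0.0112400 − 1)×1000 = (1.003443 − 1)×1000 = 3.443 permil
f_A = (δ_mix − δ_B)/(δ_A − δ_B) = (-47.4 − (3.443))/(-68.728 − (3.443))
f_A = -50.843 / -72.171 = 0.7045

0.704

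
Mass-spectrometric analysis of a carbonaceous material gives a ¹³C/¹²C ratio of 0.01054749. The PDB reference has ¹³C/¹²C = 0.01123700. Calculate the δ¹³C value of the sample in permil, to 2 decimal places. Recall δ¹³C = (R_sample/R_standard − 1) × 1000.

δ¹³C = (R_sample / R_standard − 1) × 1000
R_sample / R_standard = 0.01054749 / 0.01123700 = 0.938639
δ¹³C = (0.938639 − 1) × 1000 = -61.361 permil

-61.36 permil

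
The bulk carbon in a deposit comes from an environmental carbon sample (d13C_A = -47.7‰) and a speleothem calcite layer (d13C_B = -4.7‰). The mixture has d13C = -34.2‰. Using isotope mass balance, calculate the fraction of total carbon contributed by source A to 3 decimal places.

δ_mix = f_A·δ_A + (1 − f_A)·δ_B  ⇒  f_A = (δ_mix − δ_B)/(δ_A − δ_B)
f_A = (-34.2 − (-4.7)) / (-47.7 − (-4.7))
f_A = -29.5 / -43.0 = 0.6860

0.686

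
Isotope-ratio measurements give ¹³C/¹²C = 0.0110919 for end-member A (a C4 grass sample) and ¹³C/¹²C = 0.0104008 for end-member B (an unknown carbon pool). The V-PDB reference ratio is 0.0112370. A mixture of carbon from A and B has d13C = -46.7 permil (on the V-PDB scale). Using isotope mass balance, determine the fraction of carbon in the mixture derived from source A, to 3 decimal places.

0.451

δ_A = (0.0110919/0.0112370 − 1)×1000 = (0.987087 − 1)×1000 = -12.913 permil
δ_B = (0.0104008/0.0112370 − 1)×1000 = (0.925585 − 1)×1000 = -74.415 permil
f_A = (δ_mix − δ_B)/(δ_A − δ_B) = (-46.7 − (-74.415))/(-12.913 − (-74.415))
f_A = 27.715 / 61.502 = 0.4506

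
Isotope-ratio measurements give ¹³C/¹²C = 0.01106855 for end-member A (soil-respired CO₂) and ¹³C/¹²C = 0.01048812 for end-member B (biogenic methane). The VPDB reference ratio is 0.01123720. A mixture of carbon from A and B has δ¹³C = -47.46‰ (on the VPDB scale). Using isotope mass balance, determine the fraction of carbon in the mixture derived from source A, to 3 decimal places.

0.372

δ_A = (0.01106855/0.01123720 − 1)×1000 = (0.984992 − 1)×1000 = -15.008‰
δ_B = (0.01048812/0.01123720 − 1)×1000 = (0.933339 − 1)×1000 = -66.661‰
f_A = (δ_mix − δ_B)/(δ_A − δ_B) = (-47.46 − (-66.661))/(-15.008 − (-66.661))
f_A = 19.201 / 51.653 = 0.3717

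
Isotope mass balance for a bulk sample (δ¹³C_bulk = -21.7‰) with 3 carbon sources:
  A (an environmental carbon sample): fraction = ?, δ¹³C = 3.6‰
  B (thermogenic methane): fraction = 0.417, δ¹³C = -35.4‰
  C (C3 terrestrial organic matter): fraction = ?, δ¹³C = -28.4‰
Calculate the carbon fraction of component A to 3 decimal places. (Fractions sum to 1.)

0.301

Let f_A and f_C be the unknown fractions; fractions sum to 1 so f_A + f_C = 0.583.
Mass balance: Σ fᵢ·δᵢ = δ_bulk ⇒ f_A·(3.6) + f_C·(-28.4) = -21.7 − (-14.762) = -6.938
Substitute f_C = 0.583 − f_A:
f_A·(3.6 − -28.4) = -6.938 − 0.583×(-28.4) = 9.619
f_A = 9.619 / 32.0 = 0.3006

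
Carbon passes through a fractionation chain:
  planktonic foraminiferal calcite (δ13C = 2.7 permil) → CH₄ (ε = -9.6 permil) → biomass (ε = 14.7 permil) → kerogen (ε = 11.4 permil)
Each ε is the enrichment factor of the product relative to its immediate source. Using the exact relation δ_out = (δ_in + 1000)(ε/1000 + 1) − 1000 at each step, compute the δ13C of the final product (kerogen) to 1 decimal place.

step 1: δ = (2.70 + 1000)·(-9.6/1000 + 1) − 1000 = -6.93 permil
step 2: δ = (-6.93 + 1000)·(14.7/1000 + 1) − 1000 = 7.67 permil
step 3: δ = (7.67 + 1000)·(11.4/1000 + 1) − 1000 = 19.16 permil

19.2 permil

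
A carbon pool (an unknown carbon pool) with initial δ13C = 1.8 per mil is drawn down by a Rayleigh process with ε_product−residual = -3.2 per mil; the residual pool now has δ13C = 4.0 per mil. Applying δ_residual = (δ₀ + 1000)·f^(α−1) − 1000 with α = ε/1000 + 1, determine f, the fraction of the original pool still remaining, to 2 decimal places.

0.50

α − 1 = ε/1000 = -0.0032
(δ_res + 1000)/(δ₀ + 1000) = (4.0 + 1000)/(1.8 + 1000) = 1004.0/1001.8 = 1.002196
f = 1.002196^(1/-0.0032) = exp(ln(1.002196)/-0.0032) = exp(0.00219/-0.0032)
f = exp(-0.6855) = 0.5038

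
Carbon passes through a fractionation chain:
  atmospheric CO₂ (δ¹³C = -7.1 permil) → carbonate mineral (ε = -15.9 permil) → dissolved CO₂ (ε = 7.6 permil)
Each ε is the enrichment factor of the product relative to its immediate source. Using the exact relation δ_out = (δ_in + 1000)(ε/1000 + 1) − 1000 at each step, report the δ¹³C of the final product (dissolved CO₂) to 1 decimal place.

-15.5 permil

step 1: δ = (-7.10 + 1000)·(-15.9/1000 + 1) − 1000 = -22.89 permil
step 2: δ = (-22.89 + 1000)·(7.6/1000 + 1) − 1000 = -15.46 permil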